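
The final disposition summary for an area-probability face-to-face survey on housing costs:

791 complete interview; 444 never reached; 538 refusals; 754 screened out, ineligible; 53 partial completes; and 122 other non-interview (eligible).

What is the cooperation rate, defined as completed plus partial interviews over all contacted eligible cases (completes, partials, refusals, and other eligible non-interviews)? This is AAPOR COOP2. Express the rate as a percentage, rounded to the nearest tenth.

Top → 791 + 53 = 844
Denominator → 791 + 53 + 538 + 122 = 1504
COOP2 = 844 / 1504 = 0.5612

56.1%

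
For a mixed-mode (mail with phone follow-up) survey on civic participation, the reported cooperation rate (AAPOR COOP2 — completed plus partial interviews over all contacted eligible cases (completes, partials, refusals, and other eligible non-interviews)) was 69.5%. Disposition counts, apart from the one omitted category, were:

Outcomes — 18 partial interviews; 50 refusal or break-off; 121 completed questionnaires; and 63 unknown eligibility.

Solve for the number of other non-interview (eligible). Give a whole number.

Numerator: 121 + 18 = 139
COOP2 = 139 / D = 0.695
D = 139 / 0.695 = 200.0
Rest of base = 189
other non-interview (eligible) = 200.0 − 189 ≈ 11

11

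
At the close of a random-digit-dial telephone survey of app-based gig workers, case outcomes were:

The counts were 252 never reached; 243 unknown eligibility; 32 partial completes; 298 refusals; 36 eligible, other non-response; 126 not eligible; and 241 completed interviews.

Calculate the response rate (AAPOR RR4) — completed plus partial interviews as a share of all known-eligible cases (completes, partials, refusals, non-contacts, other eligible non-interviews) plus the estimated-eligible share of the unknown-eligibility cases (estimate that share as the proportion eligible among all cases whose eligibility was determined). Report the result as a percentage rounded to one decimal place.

Numerator = 241 + 32 = 273
Determined eligible = 241 + 32 + 298 + 252 + 36 = 859
e = 859 / (859 + 126) = 859 / 985 = 0.8721
e × U = 0.8721 × 243 = 211.92
Denominator = 859 + 211.92 = 1070.92
RR4 = 273 / 1070.92 = 0.2549

25.5%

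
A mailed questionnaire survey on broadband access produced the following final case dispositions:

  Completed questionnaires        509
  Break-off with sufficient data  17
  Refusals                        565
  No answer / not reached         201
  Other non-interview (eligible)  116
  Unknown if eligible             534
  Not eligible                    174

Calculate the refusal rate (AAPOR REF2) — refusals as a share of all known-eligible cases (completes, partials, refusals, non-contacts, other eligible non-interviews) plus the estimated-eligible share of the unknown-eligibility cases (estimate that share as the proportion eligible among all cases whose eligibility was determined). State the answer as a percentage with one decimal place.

30.0%

Top = 565
Determined eligible = 509 + 17 + 565 + 201 + 116 = 1408
e = 1408 / (1408 + 174) = 1408 / 1582 = 0.8900
Eligible share of unknowns = 0.8900 × 534 = 475.26
Denominator = 1408 + 475.26 = 1883.26
REF2 = 565 / 1883.26 = 0.3000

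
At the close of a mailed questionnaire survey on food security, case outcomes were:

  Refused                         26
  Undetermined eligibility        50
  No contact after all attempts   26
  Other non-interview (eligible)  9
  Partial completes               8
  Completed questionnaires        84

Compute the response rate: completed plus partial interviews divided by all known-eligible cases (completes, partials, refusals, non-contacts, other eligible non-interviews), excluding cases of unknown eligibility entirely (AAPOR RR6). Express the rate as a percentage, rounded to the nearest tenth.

Numerator → 84 + 8 = 92
Base → 84 + 8 + 26 + 26 + 9 = 153
RR6 = 92 / 153 = 0.6013

60.1%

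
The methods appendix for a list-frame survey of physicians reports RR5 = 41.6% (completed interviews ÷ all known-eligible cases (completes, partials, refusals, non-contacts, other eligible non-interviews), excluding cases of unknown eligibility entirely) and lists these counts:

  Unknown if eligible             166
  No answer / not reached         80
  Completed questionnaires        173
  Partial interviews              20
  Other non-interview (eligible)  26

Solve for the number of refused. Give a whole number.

RR5 = 173 / D = 0.416
D = 173 / 0.416 = 415.9
Rest of base = 299
refused = 415.9 − 299 ≈ 117

117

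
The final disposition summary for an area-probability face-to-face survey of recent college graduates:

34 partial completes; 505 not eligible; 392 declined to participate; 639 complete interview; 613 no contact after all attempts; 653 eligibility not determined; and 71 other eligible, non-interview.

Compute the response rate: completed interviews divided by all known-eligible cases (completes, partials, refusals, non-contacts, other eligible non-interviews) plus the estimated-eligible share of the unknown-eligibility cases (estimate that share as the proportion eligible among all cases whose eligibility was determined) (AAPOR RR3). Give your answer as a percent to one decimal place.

Top = 639
Eligible (known) = 639 + 34 + 392 + 613 + 71 = 1749
e = 1749 / (1749 + 505) = 1749 / 2254 = 0.7760
Estimated eligible among unknowns = 0.7760 × 653 = 506.73
Denom = 1749 + 506.73 = 2255.73
RR3 = 639 / 2255.73 = 0.2833

28.3%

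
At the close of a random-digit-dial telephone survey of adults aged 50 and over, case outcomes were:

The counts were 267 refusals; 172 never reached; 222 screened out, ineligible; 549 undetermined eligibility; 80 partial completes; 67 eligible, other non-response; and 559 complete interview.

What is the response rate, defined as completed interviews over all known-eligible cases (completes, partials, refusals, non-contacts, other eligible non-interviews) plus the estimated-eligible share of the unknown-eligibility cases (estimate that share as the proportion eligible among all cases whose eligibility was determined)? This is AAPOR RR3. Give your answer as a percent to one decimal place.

34.8%

Top = 559
Eligible (known) = 559 + 80 + 267 + 172 + 67 = 1145
e = 1145 / (1145 + 222) = 1145 / 1367 = 0.8376
Eligible share of unknowns = 0.8376 × 549 = 459.84
Base = 1145 + 459.84 = 1604.84
RR3 = 559 / 1604.84 = 0.3483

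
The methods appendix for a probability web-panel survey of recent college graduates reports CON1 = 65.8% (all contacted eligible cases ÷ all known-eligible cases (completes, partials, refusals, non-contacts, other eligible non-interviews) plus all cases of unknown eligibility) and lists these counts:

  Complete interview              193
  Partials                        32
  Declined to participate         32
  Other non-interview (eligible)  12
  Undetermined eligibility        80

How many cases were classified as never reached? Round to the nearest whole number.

Num: 193 + 32 + 32 + 12 = 269
CON1 = 269 / D = 0.658
D = 269 / 0.658 = 408.8
Other denominator terms total 349
never reached = 408.8 − 349 ≈ 60

60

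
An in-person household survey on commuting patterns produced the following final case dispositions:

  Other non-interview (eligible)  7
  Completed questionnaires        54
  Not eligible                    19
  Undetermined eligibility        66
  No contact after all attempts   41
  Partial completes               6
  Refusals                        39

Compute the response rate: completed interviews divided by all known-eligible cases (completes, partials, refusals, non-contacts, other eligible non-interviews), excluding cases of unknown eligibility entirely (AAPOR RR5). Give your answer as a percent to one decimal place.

36.7%

Numerator: 54
Denom: 54 + 6 + 39 + 41 + 7 = 147
RR5 = 54 / 147 = 0.3673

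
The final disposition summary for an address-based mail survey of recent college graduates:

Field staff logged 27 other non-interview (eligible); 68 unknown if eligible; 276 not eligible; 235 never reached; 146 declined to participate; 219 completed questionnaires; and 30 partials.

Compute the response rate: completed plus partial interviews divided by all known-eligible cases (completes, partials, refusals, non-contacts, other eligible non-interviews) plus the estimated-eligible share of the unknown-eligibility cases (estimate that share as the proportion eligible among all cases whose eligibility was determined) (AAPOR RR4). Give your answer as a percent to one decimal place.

35.3%

Num = 219 + 30 = 249
Eligible (known) = 219 + 30 + 146 + 235 + 27 = 657
e = 657 / (657 + 276) = 657 / 933 = 0.7042
Estimated eligible among unknowns = 0.7042 × 68 = 47.89
Denominator = 657 + 47.89 = 704.89
RR4 = 249 / 704.89 = 0.3532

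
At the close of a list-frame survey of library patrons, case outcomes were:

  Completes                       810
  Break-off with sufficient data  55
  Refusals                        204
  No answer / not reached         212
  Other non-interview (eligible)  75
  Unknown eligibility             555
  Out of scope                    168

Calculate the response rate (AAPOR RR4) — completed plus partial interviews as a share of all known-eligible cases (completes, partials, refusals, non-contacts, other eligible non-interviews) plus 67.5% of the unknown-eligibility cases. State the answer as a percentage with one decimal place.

50.0%

Num → 810 + 55 = 865
Eligible (known) → 810 + 55 + 204 + 212 + 75 = 1356
e × U → 0.6750 × 555 = 374.62
Base → 1356 + 374.62 = 1730.62
RR4 = 865 / 1730.62 = 0.4998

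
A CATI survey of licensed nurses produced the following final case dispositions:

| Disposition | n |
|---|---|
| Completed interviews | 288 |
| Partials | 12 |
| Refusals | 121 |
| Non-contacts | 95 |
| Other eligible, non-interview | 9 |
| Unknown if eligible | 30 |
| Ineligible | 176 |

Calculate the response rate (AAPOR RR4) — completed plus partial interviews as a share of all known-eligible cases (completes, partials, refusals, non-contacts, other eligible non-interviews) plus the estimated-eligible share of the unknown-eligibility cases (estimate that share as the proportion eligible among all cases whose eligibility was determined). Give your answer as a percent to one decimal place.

Num: 288 + 12 = 300
Eligible (known): 288 + 12 + 121 + 95 + 9 = 525
e = 525 / (525 + 176) = 525 / 701 = 0.7489
e × U: 0.7489 × 30 = 22.47
Base: 525 + 22.47 = 547.47
RR4 = 300 / 547.47 = 0.5480

54.8%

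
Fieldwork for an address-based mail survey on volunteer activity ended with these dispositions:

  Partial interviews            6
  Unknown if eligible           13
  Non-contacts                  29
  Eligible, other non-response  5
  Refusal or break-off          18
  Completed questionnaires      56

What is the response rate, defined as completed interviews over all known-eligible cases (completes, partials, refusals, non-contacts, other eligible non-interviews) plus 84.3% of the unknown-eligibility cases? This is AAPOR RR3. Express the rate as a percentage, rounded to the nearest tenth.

Numerator = 56
Known eligible = 56 + 6 + 18 + 29 + 5 = 114
Estimated eligible among unknowns = 0.8430 × 13 = 10.96
Base = 114 + 10.96 = 124.96
RR3 = 56 / 124.96 = 0.4481

44.8%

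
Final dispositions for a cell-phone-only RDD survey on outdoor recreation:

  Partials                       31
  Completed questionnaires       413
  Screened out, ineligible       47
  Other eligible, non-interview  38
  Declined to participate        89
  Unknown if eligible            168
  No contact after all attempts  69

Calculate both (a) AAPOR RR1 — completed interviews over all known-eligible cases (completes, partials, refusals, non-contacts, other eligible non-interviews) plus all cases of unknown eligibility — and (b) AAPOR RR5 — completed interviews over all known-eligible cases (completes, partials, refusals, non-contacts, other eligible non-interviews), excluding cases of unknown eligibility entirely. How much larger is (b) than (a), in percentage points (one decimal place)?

Num = 413
Base = 413 + 31 + 89 + 69 + 38 + 168 = 808
RR1 = 413 / 808 = 0.5111
Base = 413 + 31 + 89 + 69 + 38 = 640
RR5 = 413 / 640 = 0.6453
Difference = 64.53 − 51.11 = 13.42 percentage points

13.4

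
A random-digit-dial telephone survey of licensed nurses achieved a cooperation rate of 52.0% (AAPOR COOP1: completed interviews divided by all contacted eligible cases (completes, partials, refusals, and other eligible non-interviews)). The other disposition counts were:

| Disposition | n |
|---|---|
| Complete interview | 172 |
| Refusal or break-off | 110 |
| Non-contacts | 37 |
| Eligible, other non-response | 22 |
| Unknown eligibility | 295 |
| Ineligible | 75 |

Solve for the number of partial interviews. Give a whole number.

COOP1 = 172 / D = 0.520
D = 172 / 0.520 = 330.8
Rest of base = 304
partial interviews = 330.8 − 304 ≈ 27

27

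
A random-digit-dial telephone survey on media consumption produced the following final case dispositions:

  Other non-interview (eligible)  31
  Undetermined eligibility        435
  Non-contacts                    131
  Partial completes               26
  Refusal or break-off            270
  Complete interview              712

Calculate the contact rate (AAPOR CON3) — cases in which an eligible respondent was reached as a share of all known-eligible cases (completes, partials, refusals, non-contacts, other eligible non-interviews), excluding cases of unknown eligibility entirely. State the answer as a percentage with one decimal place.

88.8%

Numerator: 712 + 26 + 270 + 31 = 1039
Denominator: 712 + 26 + 270 + 131 + 31 = 1170
CON3 = 1039 / 1170 = 0.8880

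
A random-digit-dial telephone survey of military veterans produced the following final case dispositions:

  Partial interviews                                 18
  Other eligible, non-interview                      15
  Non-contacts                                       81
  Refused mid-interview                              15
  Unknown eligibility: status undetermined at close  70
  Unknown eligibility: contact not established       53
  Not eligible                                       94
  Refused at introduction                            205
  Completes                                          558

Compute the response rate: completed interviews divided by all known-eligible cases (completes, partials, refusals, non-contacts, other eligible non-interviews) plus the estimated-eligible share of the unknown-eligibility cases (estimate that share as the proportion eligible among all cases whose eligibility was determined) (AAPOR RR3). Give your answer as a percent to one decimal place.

Refusal or break-off = 205 + 15 = 220
Undetermined eligibility = 53 + 70 = 123
Num: 558
Eligible (known): 558 + 18 + 220 + 81 + 15 = 892
e = 892 / (892 + 94) = 892 / 986 = 0.9047
e × U: 0.9047 × 123 = 111.28
Base: 892 + 111.28 = 1003.28
RR3 = 558 / 1003.28 = 0.5562

55.6%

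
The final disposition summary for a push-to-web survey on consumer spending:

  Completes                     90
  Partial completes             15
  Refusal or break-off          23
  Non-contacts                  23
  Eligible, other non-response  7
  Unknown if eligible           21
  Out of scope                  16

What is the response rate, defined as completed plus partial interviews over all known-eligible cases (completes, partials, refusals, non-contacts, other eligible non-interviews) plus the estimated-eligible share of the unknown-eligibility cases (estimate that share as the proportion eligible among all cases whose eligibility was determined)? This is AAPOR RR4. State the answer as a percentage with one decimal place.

59.3%

Num = 90 + 15 = 105
Determined eligible = 90 + 15 + 23 + 23 + 7 = 158
e = 158 / (158 + 16) = 158 / 174 = 0.9080
e × U = 0.9080 × 21 = 19.07
Denom = 158 + 19.07 = 177.07
RR4 = 105 / 177.07 = 0.5930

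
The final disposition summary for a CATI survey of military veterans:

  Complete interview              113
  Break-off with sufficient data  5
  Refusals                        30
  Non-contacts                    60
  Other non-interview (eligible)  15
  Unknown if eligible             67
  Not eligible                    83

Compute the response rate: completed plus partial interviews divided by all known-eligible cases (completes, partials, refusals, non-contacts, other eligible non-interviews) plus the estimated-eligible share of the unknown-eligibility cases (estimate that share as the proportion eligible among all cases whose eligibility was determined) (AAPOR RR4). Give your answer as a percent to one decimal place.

Num → 113 + 5 = 118
Determined eligible → 113 + 5 + 30 + 60 + 15 = 223
e = 223 / (223 + 83) = 223 / 306 = 0.7288
Estimated eligible among unknowns → 0.7288 × 67 = 48.83
Base → 223 + 48.83 = 271.83
RR4 = 118 / 271.83 = 0.4341

43.4%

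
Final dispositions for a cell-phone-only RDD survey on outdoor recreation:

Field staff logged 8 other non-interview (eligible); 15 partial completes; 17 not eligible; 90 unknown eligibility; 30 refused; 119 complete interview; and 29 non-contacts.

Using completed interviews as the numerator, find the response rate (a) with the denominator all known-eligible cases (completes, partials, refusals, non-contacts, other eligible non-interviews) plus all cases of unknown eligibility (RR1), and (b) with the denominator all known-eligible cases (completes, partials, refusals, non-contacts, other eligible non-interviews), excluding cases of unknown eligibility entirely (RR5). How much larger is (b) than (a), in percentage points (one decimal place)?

18.3

Top: 119
Denominator: 119 + 15 + 30 + 29 + 8 + 90 = 291
RR1 = 119 / 291 = 0.4089
Denominator: 119 + 15 + 30 + 29 + 8 = 201
RR5 = 119 / 201 = 0.5920
Difference = 59.20 − 40.89 = 18.31 percentage points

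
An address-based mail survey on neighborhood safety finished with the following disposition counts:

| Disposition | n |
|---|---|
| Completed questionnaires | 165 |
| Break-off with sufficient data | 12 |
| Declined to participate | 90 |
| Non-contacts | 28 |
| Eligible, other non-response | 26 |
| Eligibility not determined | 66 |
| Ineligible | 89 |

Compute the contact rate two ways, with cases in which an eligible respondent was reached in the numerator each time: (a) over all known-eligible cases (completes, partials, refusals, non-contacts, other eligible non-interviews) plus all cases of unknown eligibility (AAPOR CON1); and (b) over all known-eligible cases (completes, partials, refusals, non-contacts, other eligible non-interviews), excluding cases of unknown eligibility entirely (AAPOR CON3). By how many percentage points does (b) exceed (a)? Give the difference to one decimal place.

Num → 165 + 12 + 90 + 26 = 293
Denominator → 165 + 12 + 90 + 28 + 26 + 66 = 387
CON1 = 293 / 387 = 0.7571
Denominator → 165 + 12 + 90 + 28 + 26 = 321
CON3 = 293 / 321 = 0.9128
Difference = 91.28 − 75.71 = 15.57 percentage points

15.6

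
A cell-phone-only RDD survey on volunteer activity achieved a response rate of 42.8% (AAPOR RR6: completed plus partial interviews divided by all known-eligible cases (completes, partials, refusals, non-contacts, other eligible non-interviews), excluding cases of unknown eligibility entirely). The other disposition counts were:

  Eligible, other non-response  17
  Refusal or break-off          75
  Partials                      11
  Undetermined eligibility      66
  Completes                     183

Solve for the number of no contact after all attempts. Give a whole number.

Num → 183 + 11 = 194
RR6 = 194 / D = 0.428
D = 194 / 0.428 = 453.3
Remaining denominator categories sum to 286
no contact after all attempts = 453.3 − 286 ≈ 167

167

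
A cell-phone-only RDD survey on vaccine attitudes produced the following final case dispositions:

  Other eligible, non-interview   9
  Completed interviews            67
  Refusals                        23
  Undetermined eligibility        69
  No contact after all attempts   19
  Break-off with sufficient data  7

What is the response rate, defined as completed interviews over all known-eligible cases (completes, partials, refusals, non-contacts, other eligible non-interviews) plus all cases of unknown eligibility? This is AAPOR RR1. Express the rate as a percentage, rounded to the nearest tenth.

Top = 67
Base = 67 + 7 + 23 + 19 + 9 + 69 = 194
RR1 = 67 / 194 = 0.3454

34.5%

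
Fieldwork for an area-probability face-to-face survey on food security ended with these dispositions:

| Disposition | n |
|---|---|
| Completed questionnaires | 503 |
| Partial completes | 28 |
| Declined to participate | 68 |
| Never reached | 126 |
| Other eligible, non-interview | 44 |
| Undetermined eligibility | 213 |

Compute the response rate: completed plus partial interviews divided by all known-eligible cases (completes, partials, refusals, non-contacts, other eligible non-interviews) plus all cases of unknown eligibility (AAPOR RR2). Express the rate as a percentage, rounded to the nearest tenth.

Numerator: 503 + 28 = 531
Base: 503 + 28 + 68 + 126 + 44 + 213 = 982
RR2 = 531 / 982 = 0.5407

54.1%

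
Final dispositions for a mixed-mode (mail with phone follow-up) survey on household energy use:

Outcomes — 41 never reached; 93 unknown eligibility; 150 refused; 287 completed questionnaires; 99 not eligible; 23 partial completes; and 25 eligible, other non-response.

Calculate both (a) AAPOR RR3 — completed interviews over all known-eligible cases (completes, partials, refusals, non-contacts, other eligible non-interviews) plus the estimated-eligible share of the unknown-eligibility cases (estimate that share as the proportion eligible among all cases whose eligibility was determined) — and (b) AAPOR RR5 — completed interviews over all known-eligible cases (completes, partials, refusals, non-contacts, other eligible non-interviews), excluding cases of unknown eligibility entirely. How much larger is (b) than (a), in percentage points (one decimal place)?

Top = 287
Known eligible = 287 + 23 + 150 + 41 + 25 = 526
e = 526 / (526 + 99) = 526 / 625 = 0.8416
Estimated eligible among unknowns = 0.8416 × 93 = 78.27
Denominator = 526 + 78.27 = 604.27
RR3 = 287 / 604.27 = 0.4750
Denominator = 287 + 23 + 150 + 41 + 25 = 526
RR5 = 287 / 526 = 0.5456
Difference = 54.56 − 47.50 = 7.06 percentage points

7.1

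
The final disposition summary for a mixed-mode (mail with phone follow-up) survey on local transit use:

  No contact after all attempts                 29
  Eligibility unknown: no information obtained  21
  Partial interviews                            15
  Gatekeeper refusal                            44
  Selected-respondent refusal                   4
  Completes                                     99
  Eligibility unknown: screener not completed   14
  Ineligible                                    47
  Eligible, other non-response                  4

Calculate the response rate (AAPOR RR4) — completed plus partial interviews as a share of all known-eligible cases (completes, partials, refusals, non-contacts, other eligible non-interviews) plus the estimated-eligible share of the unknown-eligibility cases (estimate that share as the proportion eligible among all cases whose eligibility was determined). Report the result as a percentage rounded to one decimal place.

51.1%

Refusal or break-off = 44 + 4 = 48
Unknown if eligible = 14 + 21 = 35
Num → 99 + 15 = 114
Determined eligible → 99 + 15 + 48 + 29 + 4 = 195
e = 195 / (195 + 47) = 195 / 242 = 0.8058
e × U → 0.8058 × 35 = 28.20
Base → 195 + 28.20 = 223.20
RR4 = 114 / 223.20 = 0.5108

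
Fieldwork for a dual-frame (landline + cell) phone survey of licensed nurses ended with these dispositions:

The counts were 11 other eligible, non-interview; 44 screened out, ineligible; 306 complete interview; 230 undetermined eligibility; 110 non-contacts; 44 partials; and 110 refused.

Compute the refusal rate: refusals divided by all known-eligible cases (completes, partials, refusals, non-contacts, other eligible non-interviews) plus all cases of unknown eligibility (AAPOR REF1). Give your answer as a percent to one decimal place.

13.6%

Top → 110
Base → 306 + 44 + 110 + 110 + 11 + 230 = 811
REF1 = 110 / 811 = 0.1356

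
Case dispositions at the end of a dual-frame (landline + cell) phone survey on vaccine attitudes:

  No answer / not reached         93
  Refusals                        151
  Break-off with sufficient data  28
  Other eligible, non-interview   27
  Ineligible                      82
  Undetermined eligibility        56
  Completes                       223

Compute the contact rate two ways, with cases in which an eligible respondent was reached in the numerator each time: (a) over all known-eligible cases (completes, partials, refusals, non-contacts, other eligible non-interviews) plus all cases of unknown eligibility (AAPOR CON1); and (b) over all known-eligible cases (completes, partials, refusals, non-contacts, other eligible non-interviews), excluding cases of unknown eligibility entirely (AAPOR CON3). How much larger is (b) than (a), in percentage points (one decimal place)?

8.0

Numerator: 223 + 28 + 151 + 27 = 429
Denominator: 223 + 28 + 151 + 93 + 27 + 56 = 578
CON1 = 429 / 578 = 0.7422
Denominator: 223 + 28 + 151 + 93 + 27 = 522
CON3 = 429 / 522 = 0.8218
Difference = 82.18 − 74.22 = 7.96 percentage points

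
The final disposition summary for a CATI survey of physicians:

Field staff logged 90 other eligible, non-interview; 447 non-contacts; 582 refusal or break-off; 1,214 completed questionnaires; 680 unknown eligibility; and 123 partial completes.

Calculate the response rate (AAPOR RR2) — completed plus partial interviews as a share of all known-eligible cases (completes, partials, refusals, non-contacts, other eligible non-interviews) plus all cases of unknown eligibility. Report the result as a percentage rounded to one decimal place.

Num: 1214 + 123 = 1337
Denominator: 1214 + 123 + 582 + 447 + 90 + 680 = 3136
RR2 = 1337 / 3136 = 0.4263

42.6%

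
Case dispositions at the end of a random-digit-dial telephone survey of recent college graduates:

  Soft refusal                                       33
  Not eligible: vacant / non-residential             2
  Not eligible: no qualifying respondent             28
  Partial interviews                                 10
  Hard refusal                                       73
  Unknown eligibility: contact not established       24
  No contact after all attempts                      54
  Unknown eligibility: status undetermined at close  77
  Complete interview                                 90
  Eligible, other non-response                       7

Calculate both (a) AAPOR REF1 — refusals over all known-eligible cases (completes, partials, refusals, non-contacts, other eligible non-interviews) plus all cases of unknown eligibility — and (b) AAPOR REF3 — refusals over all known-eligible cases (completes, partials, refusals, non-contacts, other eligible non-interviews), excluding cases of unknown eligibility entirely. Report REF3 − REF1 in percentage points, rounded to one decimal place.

10.9

Refusal or break-off = 73 + 33 = 106
Unknown eligibility = 24 + 77 = 101
Out of scope = 28 + 2 = 30
Numerator → 106
Denom → 90 + 10 + 106 + 54 + 7 + 101 = 368
REF1 = 106 / 368 = 0.2880
Denom → 90 + 10 + 106 + 54 + 7 = 267
REF3 = 106 / 267 = 0.3970
Difference = 39.70 − 28.80 = 10.90 percentage points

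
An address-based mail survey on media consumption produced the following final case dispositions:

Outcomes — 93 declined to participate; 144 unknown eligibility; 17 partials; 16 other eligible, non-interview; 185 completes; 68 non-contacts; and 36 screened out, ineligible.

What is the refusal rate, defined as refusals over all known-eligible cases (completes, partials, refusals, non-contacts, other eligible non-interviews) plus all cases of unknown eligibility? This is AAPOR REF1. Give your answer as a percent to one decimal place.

Numerator = 93
Denom = 185 + 17 + 93 + 68 + 16 + 144 = 523
REF1 = 93 / 523 = 0.1778

17.8%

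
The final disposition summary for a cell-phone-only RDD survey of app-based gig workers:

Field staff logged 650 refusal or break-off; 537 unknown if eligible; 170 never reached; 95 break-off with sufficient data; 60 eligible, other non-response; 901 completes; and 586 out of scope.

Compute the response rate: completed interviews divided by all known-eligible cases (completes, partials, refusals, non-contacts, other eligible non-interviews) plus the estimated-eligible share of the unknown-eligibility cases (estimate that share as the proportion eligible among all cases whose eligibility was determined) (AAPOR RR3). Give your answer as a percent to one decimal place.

39.4%

Top = 901
Eligible (known) = 901 + 95 + 650 + 170 + 60 = 1876
e = 1876 / (1876 + 586) = 1876 / 2462 = 0.7620
e × U = 0.7620 × 537 = 409.19
Denom = 1876 + 409.19 = 2285.19
RR3 = 901 / 2285.19 = 0.3943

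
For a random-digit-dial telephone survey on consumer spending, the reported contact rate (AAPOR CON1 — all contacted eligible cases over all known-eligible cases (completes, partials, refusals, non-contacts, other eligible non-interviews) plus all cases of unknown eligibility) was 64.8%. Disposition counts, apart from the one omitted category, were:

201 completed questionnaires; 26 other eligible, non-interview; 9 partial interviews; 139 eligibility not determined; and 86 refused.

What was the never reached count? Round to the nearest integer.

36

Top: 201 + 9 + 86 + 26 = 322
CON1 = 322 / D = 0.648
D = 322 / 0.648 = 496.9
Remaining denominator categories sum to 461
never reached = 496.9 − 461 ≈ 36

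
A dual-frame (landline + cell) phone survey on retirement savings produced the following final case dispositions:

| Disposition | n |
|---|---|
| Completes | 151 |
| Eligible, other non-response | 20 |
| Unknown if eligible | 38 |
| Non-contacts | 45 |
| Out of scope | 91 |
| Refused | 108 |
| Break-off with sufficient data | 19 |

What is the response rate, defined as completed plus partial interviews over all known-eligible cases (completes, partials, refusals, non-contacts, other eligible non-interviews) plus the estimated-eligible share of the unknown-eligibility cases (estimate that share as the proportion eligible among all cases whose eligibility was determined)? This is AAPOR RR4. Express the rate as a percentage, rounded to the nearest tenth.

45.6%

Top = 151 + 19 = 170
Determined eligible = 151 + 19 + 108 + 45 + 20 = 343
e = 343 / (343 + 91) = 343 / 434 = 0.7903
e × U = 0.7903 × 38 = 30.03
Denominator = 343 + 30.03 = 373.03
RR4 = 170 / 373.03 = 0.4557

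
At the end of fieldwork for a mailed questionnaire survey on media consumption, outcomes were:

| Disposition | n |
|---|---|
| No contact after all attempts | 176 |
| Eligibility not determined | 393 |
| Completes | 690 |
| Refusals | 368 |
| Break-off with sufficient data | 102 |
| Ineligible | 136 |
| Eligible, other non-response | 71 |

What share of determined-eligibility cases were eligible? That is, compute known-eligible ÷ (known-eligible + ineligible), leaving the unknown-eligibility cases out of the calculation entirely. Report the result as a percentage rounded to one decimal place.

Eligible (known) → 690 + 102 + 368 + 176 + 71 = 1407
e = 1407 / (1407 + 136) = 1407 / 1543 = 0.9119

91.2%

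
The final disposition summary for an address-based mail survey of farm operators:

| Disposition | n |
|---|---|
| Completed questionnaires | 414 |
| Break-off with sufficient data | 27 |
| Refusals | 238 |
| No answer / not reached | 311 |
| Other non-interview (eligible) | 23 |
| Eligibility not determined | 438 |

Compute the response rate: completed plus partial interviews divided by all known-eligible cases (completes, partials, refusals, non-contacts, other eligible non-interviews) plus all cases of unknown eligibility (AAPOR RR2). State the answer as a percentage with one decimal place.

Numerator = 414 + 27 = 441
Base = 414 + 27 + 238 + 311 + 23 + 438 = 1451
RR2 = 441 / 1451 = 0.3039

30.4%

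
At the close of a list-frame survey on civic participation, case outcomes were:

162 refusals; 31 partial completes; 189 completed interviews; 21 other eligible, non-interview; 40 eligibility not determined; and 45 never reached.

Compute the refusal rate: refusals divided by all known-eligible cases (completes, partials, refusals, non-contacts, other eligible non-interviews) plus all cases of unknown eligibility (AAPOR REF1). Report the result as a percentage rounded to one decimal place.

Num → 162
Denominator → 189 + 31 + 162 + 45 + 21 + 40 = 488
REF1 = 162 / 488 = 0.3320

33.2%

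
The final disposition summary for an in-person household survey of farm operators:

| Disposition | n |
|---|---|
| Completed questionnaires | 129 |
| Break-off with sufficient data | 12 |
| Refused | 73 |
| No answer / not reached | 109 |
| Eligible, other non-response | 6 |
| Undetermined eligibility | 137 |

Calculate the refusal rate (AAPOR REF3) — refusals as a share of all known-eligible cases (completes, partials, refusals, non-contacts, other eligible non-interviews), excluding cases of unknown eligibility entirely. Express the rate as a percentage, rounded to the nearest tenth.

Num: 73
Base: 129 + 12 + 73 + 109 + 6 = 329
REF3 = 73 / 329 = 0.2219

22.2%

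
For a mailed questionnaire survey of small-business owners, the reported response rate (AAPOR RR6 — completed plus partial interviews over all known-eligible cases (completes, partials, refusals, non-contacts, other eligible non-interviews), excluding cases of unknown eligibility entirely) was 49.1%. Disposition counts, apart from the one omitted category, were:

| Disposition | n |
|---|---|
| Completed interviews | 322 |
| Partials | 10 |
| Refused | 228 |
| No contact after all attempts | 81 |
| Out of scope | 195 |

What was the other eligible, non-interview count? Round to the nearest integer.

Top: 322 + 10 = 332
RR6 = 332 / D = 0.491
D = 332 / 0.491 = 676.2
Other denominator terms total 641
other eligible, non-interview = 676.2 − 641 ≈ 35

35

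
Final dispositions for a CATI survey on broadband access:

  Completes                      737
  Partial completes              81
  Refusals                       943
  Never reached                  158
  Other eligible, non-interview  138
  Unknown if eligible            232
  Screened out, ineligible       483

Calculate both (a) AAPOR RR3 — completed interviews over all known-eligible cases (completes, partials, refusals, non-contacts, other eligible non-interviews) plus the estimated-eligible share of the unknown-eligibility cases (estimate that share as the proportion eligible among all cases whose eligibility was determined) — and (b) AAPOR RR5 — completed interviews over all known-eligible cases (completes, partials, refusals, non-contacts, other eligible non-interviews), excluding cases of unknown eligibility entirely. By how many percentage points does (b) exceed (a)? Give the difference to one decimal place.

Top: 737
Known eligible: 737 + 81 + 943 + 158 + 138 = 2057
e = 2057 / (2057 + 483) = 2057 / 2540 = 0.8098
e × U: 0.8098 × 232 = 187.87
Denom: 2057 + 187.87 = 2244.87
RR3 = 737 / 2244.87 = 0.3283
Denom: 737 + 81 + 943 + 158 + 138 = 2057
RR5 = 737 / 2057 = 0.3583
Difference = 35.83 − 32.83 = 3.00 percentage points

3.0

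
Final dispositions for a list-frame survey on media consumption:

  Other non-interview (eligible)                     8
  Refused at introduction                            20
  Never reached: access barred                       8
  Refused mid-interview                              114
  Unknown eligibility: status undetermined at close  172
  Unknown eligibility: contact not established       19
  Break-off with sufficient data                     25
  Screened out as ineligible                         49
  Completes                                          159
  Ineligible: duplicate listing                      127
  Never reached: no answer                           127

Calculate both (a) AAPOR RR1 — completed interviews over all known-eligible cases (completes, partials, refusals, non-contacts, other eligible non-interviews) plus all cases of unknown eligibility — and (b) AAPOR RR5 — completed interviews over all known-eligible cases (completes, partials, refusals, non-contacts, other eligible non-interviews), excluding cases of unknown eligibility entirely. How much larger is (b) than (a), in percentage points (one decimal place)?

10.1

Declined to participate = 20 + 114 = 134
Never reached = 127 + 8 = 135
Eligibility not determined = 19 + 172 = 191
Ineligible = 49 + 127 = 176
Numerator → 159
Denominator → 159 + 25 + 134 + 135 + 8 + 191 = 652
RR1 = 159 / 652 = 0.2439
Denominator → 159 + 25 + 134 + 135 + 8 = 461
RR5 = 159 / 461 = 0.3449
Difference = 34.49 − 24.39 = 10.10 percentage points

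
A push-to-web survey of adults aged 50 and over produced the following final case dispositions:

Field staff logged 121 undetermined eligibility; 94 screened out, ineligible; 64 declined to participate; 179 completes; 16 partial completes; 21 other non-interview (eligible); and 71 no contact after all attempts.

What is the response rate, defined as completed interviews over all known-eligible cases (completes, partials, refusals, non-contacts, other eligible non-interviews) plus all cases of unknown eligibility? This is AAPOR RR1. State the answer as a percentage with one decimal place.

37.9%

Top: 179
Base: 179 + 16 + 64 + 71 + 21 + 121 = 472
RR1 = 179 / 472 = 0.3792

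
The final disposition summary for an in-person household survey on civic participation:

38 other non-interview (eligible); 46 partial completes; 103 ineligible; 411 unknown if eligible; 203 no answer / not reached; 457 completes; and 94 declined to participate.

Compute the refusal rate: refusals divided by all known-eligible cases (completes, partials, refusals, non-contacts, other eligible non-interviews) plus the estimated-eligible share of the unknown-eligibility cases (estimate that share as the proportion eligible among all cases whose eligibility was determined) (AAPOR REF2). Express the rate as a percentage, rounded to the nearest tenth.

7.8%

Top → 94
Determined eligible → 457 + 46 + 94 + 203 + 38 = 838
e = 838 / (838 + 103) = 838 / 941 = 0.8905
e × U → 0.8905 × 411 = 366.00
Denom → 838 + 366.00 = 1204.00
REF2 = 94 / 1204.00 = 0.0781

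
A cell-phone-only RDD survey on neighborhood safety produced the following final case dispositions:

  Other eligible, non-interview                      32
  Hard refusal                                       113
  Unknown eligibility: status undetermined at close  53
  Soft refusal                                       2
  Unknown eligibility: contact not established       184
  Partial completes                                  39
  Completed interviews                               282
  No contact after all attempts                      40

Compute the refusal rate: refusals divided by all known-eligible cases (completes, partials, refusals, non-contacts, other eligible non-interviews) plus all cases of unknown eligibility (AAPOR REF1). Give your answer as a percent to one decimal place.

15.4%

Refusal or break-off = 113 + 2 = 115
Unknown eligibility = 184 + 53 = 237
Num → 115
Denom → 282 + 39 + 115 + 40 + 32 + 237 = 745
REF1 = 115 / 745 = 0.1544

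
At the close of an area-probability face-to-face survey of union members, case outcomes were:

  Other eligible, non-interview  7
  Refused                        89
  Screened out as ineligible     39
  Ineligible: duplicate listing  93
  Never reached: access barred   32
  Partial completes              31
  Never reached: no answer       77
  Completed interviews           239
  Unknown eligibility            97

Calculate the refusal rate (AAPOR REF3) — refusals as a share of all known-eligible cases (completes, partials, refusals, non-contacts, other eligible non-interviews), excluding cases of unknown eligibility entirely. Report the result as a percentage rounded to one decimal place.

18.7%

Never reached = 77 + 32 = 109
Out of scope = 39 + 93 = 132
Num: 89
Base: 239 + 31 + 89 + 109 + 7 = 475
REF3 = 89 / 475 = 0.1874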